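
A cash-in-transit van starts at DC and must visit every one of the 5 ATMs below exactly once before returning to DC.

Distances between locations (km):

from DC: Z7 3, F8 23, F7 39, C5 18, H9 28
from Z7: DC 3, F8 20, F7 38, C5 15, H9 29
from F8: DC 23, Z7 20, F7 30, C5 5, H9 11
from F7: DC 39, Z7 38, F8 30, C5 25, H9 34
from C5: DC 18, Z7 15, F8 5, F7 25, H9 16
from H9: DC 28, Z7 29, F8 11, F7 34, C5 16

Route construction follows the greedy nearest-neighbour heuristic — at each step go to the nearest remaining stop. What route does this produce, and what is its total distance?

DC → [Z7:3 / C5:18 / F8:23 / H9:28 / F7:39] → Z7 (3)
Z7 → [C5:15 / F8:20 / H9:29 / F7:38] → C5 (15)
C5 → [F8:5 / H9:16 / F7:25] → F8 (5)
F8 → [H9:11 / F7:30] → H9 (11)
H9 → [F7:34] → F7 (34)
Return F7→DC: 39.
Total = 3 + 15 + 5 + 11 + 34 + 39 = 107.

Total distance 107 km via the nearest-neighbour route DC → Z7 → C5 → F8 → H9 → F7 → DC.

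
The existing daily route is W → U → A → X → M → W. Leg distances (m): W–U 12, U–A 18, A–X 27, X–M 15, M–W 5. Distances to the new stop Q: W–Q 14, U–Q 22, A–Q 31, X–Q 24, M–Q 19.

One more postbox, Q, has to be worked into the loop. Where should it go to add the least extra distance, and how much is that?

+24 m — insert Q between W and U.

Insertion cost between consecutive stops i–j is d(i,Q) + d(Q,j) − d(i,j):
  between W and U: 14 + 22 − 12 = 24
  between U and A: 22 + 31 − 18 = 35
  between A and X: 31 + 24 − 27 = 28
  between X and M: 24 + 19 − 15 = 28
  between M and W: 19 + 14 − 5 = 28
Cheapest insertion is between W and U, adding 24.
New total = 77 + 24 = 101.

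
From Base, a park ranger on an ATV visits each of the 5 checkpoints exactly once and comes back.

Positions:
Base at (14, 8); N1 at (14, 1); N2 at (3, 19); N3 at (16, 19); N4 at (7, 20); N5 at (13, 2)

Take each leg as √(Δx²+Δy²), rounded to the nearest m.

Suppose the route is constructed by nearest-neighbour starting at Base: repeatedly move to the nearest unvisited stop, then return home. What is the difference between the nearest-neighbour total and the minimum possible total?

2 m longer than the optimal tour.

From Base: N5=6, N1=7, N3=11, N4=14, N2=16 → choose N5 (6).
From N5: N1=1, N3=17, N4=19, N2=20 → choose N1 (1).
From N1: N3=18, N4=20, N2=21 → choose N3 (18).
From N3: N4=9, N2=13 → choose N4 (9).
From N4: N2=4 → choose N2 (4).
NN route Base → N5 → N1 → N3 → N4 → N2 → Base costs 54.
Optimal: Base → N1 → N5 → N2 → N4 → N3 → Base costs 52 (by enumerating all 60 distinct tours).
Excess = 54 − 52 = 2.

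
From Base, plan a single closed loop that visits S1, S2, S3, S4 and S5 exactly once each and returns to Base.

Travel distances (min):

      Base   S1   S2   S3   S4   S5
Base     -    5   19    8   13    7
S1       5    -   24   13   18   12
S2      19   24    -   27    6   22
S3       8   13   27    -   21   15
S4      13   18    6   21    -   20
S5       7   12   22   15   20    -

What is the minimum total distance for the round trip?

Base - S1 - S2 - S3 - S4 - S5 - Base: 5+24+27+21+20+7 = 104
Base - S1 - S2 - S3 - S5 - S4 - Base: 5+24+27+15+20+13 = 104
Base - S1 - S2 - S4 - S3 - S5 - Base: 5+24+6+21+15+7 = 78
Base - S1 - S2 - S4 - S5 - S3 - Base: 5+24+6+20+15+8 = 78
Base - S1 - S2 - S5 - S3 - S4 - Base: 5+24+22+15+21+13 = 100
Base - S1 - S2 - S5 - S4 - S3 - Base: 5+24+22+20+21+8 = 100
Base - S1 - S3 - S2 - S4 - S5 - Base: 5+13+27+6+20+7 = 78
Base - S1 - S3 - S2 - S5 - S4 - Base: 5+13+27+22+20+13 = 100
Base - S1 - S3 - S4 - S2 - S5 - Base: 5+13+21+6+22+7 = 74
Base - S1 - S3 - S4 - S5 - S2 - Base: 5+13+21+20+22+19 = 100
Base - S1 - S3 - S5 - S2 - S4 - Base: 5+13+15+22+6+13 = 74
Base - S1 - S3 - S5 - S4 - S2 - Base: 5+13+15+20+6+19 = 78
Base - S1 - S4 - S2 - S3 - S5 - Base: 5+18+6+27+15+7 = 78
Base - S1 - S4 - S2 - S5 - S3 - Base: 5+18+6+22+15+8 = 74
… (46 more)
The minimum is 74.
One optimal route: Base → S1 → S3 → S4 → S2 → S5 → Base (or its reverse).

Shortest round trip = 74 min.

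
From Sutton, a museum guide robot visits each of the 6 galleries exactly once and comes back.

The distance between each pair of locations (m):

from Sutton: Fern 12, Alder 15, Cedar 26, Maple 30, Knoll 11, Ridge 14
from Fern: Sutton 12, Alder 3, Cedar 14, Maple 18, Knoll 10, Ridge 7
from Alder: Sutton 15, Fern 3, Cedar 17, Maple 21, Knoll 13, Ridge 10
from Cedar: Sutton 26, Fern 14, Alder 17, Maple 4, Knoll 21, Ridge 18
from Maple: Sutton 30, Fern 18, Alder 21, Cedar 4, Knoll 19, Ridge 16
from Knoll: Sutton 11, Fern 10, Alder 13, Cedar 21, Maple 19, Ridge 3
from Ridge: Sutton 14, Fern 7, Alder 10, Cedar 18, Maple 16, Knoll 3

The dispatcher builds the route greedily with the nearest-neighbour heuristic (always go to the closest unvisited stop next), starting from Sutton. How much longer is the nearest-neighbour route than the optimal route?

The nearest-neighbour route is 9 m longer than optimal.

From Sutton: Knoll=11, Fern=12, Ridge=14, Alder=15, Cedar=26, Maple=30 → choose Knoll (11).
From Knoll: Ridge=3, Fern=10, Alder=13, Maple=19, Cedar=21 → choose Ridge (3).
From Ridge: Fern=7, Alder=10, Maple=16, Cedar=18 → choose Fern (7).
From Fern: Alder=3, Cedar=14, Maple=18 → choose Alder (3).
From Alder: Cedar=17, Maple=21 → choose Cedar (17).
From Cedar: Maple=4 → choose Maple (4).
NN route Sutton → Knoll → Ridge → Fern → Alder → Cedar → Maple → Sutton costs 75.
Optimal: Sutton → Fern → Alder → Cedar → Maple → Ridge → Knoll → Sutton costs 66 (by enumerating all 360 distinct tours).
Excess = 75 − 66 = 9.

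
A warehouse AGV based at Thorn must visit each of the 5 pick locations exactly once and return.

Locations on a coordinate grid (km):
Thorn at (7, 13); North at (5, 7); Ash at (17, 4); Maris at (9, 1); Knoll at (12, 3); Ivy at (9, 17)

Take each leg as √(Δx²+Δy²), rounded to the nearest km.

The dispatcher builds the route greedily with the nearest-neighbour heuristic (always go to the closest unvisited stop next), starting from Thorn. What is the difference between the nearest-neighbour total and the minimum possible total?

From Thorn: Ivy=4, North=6, Knoll=11, Maris=12, Ash=13 → choose Ivy (4).
From Ivy: North=11, Knoll=14, Ash=15, Maris=16 → choose North (11).
From North: Maris=7, Knoll=8, Ash=12 → choose Maris (7).
From Maris: Knoll=4, Ash=9 → choose Knoll (4).
From Knoll: Ash=5 → choose Ash (5).
NN route Thorn → Ivy → North → Maris → Knoll → Ash → Thorn costs 44.
Optimal: Thorn → North → Maris → Knoll → Ash → Ivy → Thorn costs 41 (by enumerating all 60 distinct tours).
Excess = 44 − 41 = 3.

3 km longer than the optimal tour.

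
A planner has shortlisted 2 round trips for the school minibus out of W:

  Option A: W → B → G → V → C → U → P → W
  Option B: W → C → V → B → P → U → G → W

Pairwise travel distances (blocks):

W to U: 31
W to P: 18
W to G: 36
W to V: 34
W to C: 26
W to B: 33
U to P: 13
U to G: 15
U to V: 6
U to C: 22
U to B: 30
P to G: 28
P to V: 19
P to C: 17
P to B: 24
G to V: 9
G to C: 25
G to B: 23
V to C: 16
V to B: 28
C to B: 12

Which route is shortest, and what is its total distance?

Shortest is Option A, total 134 blocks.

Option A: 33 + 23 + 9 + 16 + 22 + 13 + 18 = 134
Option B: 26 + 16 + 28 + 24 + 13 + 15 + 36 = 158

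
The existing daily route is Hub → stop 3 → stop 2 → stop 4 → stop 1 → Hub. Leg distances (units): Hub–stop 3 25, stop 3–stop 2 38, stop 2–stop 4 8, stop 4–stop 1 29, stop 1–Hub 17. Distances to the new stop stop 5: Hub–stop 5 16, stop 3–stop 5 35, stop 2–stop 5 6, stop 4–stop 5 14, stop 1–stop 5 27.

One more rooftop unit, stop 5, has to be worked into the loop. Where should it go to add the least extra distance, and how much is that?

Adding 3 by placing stop 5 on the stop 3–stop 2 leg.

Insertion cost between consecutive stops i–j is d(i,stop 5) + d(stop 5,j) − d(i,j):
  between Hub and stop 3: 16 + 35 − 25 = 26
  between stop 3 and stop 2: 35 + 6 − 38 = 3
  between stop 2 and stop 4: 6 + 14 − 8 = 12
  between stop 4 and stop 1: 14 + 27 − 29 = 12
  between stop 1 and Hub: 27 + 16 − 17 = 26
Cheapest insertion is between stop 3 and stop 2, adding 3.
New total = 117 + 3 = 120.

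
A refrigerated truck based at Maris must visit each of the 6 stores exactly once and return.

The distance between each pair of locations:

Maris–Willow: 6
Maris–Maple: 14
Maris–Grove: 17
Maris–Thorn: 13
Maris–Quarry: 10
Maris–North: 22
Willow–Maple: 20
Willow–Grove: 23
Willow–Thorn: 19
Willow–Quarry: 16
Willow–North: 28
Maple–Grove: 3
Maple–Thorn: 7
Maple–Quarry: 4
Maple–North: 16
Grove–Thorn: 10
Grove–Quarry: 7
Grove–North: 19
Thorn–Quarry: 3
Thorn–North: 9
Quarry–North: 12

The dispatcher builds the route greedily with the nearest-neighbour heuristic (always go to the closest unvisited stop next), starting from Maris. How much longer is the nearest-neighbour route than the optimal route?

6 longer than the optimal tour.

From Maris: Willow=6, Quarry=10, Thorn=13, Maple=14, Grove=17, North=22 → choose Willow (6).
From Willow: Quarry=16, Thorn=19, Maple=20, Grove=23, North=28 → choose Quarry (16).
From Quarry: Thorn=3, Maple=4, Grove=7, North=12 → choose Thorn (3).
From Thorn: Maple=7, North=9, Grove=10 → choose Maple (7).
From Maple: Grove=3, North=16 → choose Grove (3).
From Grove: North=19 → choose North (19).
NN route Maris → Willow → Quarry → Thorn → Maple → Grove → North → Maris costs 76.
Optimal: Maris → Willow → Maple → Grove → Thorn → North → Quarry → Maris costs 70 (by enumerating all 360 distinct tours).
Excess = 76 − 70 = 6.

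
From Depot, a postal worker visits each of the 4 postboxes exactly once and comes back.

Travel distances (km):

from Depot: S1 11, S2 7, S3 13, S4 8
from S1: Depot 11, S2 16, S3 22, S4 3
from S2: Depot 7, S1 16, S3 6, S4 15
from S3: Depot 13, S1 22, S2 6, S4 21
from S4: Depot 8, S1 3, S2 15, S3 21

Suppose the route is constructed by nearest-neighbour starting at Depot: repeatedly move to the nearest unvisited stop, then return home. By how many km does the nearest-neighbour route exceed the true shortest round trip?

Excess over optimum: 2 km.

From Depot: S2=7, S4=8, S1=11, S3=13 → choose S2 (7).
From S2: S3=6, S4=15, S1=16 → choose S3 (6).
From S3: S4=21, S1=22 → choose S4 (21).
From S4: S1=3 → choose S1 (3).
NN route Depot → S2 → S3 → S4 → S1 → Depot costs 48.
Optimal: Depot → S2 → S3 → S1 → S4 → Depot costs 46 (by enumerating all 12 distinct tours).
Excess = 48 − 46 = 2.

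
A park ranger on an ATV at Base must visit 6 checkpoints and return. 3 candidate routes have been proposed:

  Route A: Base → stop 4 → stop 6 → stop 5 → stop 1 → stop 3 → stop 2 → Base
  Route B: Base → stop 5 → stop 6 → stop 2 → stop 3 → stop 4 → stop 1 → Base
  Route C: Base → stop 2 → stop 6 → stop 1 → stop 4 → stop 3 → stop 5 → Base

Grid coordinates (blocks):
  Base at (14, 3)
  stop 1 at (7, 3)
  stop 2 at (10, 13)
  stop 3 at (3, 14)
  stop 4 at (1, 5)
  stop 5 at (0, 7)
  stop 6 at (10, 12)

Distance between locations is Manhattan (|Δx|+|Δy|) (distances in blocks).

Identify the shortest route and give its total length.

68 blocks — Route B is the shortest.

Route A: 15 + 16 + 15 + 11 + 15 + 8 + 14 = 94
Route B: 18 + 15 + 1 + 8 + 11 + 8 + 7 = 68
Route C: 14 + 1 + 12 + 8 + 11 + 10 + 18 = 74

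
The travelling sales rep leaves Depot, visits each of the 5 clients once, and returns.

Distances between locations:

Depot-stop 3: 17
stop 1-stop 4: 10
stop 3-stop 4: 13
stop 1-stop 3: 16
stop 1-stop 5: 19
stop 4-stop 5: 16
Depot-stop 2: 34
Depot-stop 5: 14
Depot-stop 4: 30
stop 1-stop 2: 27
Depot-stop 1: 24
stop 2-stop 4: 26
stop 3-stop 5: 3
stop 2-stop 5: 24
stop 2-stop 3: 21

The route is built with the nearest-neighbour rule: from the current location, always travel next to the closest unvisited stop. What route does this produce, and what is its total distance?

Nearest-neighbour total = 101; route Depot → stop 5 → stop 3 → stop 4 → stop 1 → stop 2 → Depot.

Depot → [stop 5:14 / stop 3:17 / stop 1:24 / stop 4:30 / stop 2:34] → stop 5 (14)
stop 5 → [stop 3:3 / stop 4:16 / stop 1:19 / stop 2:24] → stop 3 (3)
stop 3 → [stop 4:13 / stop 1:16 / stop 2:21] → stop 4 (13)
stop 4 → [stop 1:10 / stop 2:26] → stop 1 (10)
stop 1 → [stop 2:27] → stop 2 (27)
Return stop 2→Depot: 34.
Total = 14 + 3 + 13 + 10 + 27 + 34 = 101.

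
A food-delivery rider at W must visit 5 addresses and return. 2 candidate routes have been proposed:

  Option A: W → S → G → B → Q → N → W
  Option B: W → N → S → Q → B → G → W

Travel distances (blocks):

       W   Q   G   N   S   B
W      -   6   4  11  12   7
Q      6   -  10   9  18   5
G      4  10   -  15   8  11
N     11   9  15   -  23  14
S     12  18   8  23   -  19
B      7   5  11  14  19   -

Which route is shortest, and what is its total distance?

Option A: 12 + 8 + 11 + 5 + 9 + 11 = 56
Option B: 11 + 23 + 18 + 5 + 11 + 4 = 72

56 blocks — Option A is the shortest.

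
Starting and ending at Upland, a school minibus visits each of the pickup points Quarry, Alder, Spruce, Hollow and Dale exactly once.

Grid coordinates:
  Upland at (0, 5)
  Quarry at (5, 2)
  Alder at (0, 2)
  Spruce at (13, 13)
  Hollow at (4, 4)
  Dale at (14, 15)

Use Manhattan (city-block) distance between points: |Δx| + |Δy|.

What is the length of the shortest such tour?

With 5 stops there are 5!/2 = 60 distinct round trips (a route and its reverse cost the same).
Upland - Quarry - Alder - Spruce - Hollow - Dale - Upland: 8+5+24+18+21+24 = 100
Upland - Quarry - Alder - Spruce - Dale - Hollow - Upland: 8+5+24+3+21+5 = 66
Upland - Quarry - Alder - Hollow - Spruce - Dale - Upland: 8+5+6+18+3+24 = 64
Upland - Quarry - Alder - Hollow - Dale - Spruce - Upland: 8+5+6+21+3+21 = 64
Upland - Quarry - Alder - Dale - Spruce - Hollow - Upland: 8+5+27+3+18+5 = 66
Upland - Quarry - Alder - Dale - Hollow - Spruce - Upland: 8+5+27+21+18+21 = 100
Upland - Quarry - Spruce - Alder - Hollow - Dale - Upland: 8+19+24+6+21+24 = 102
Upland - Quarry - Spruce - Alder - Dale - Hollow - Upland: 8+19+24+27+21+5 = 104
Upland - Quarry - Spruce - Hollow - Alder - Dale - Upland: 8+19+18+6+27+24 = 102
Upland - Quarry - Spruce - Hollow - Dale - Alder - Upland: 8+19+18+21+27+3 = 96
Upland - Quarry - Spruce - Dale - Alder - Hollow - Upland: 8+19+3+27+6+5 = 68
Upland - Quarry - Spruce - Dale - Hollow - Alder - Upland: 8+19+3+21+6+3 = 60
Upland - Quarry - Hollow - Alder - Spruce - Dale - Upland: 8+3+6+24+3+24 = 68
Upland - Quarry - Hollow - Alder - Dale - Spruce - Upland: 8+3+6+27+3+21 = 68
… (46 more)
Upland - Alder - Quarry - Spruce - Dale - Hollow - Upland: 3+5+19+3+21+5 = 56  ← best
The minimum is 56.
One optimal route: Upland → Alder → Quarry → Spruce → Dale → Hollow → Upland (or its reverse).

Shortest round trip = 56.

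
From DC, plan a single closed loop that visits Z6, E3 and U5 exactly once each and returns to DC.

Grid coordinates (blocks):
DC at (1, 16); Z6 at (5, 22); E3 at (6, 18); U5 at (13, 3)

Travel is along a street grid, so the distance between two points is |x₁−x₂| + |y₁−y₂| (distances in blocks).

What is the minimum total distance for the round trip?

DC-Z6-E3-U5-DC: 10+5+22+25 = 62
DC-Z6-U5-E3-DC: 10+27+22+7 = 66
DC-E3-Z6-U5-DC: 7+5+27+25 = 64
The minimum is 62.
One optimal route: DC → Z6 → E3 → U5 → DC (or its reverse).

Minimum total distance: 62 blocks.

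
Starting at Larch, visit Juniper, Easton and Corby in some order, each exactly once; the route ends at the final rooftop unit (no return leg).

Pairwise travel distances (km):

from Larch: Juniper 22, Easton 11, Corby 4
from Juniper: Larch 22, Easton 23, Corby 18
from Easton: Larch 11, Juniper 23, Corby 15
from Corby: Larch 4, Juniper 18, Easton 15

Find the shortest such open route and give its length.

Shortest open route: 42 km.

There are 3! = 6 possible orderings.
Larch → Juniper → Easton → Corby: 22+23+15 = 60
Larch → Juniper → Corby → Easton: 22+18+15 = 55
Larch → Easton → Juniper → Corby: 11+23+18 = 52
Larch → Easton → Corby → Juniper: 11+15+18 = 44
Larch → Corby → Juniper → Easton: 4+18+23 = 45
Larch → Corby → Easton → Juniper: 4+15+23 = 42
The minimum is 42.
One shortest path: Larch → Corby → Easton → Juniper.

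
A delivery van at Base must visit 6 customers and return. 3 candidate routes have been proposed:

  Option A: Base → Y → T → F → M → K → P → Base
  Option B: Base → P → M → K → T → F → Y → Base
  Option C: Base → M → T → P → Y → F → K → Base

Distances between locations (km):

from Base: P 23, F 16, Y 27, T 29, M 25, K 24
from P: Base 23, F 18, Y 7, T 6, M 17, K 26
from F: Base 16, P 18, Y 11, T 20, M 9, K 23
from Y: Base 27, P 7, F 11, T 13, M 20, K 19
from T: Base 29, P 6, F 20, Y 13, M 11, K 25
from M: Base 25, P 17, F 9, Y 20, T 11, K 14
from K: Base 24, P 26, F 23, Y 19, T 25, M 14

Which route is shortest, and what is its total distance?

107 km — Option C is the shortest.

Option A: 27 + 13 + 20 + 9 + 14 + 26 + 23 = 132
Option B: 23 + 17 + 14 + 25 + 20 + 11 + 27 = 137
Option C: 25 + 11 + 6 + 7 + 11 + 23 + 24 = 107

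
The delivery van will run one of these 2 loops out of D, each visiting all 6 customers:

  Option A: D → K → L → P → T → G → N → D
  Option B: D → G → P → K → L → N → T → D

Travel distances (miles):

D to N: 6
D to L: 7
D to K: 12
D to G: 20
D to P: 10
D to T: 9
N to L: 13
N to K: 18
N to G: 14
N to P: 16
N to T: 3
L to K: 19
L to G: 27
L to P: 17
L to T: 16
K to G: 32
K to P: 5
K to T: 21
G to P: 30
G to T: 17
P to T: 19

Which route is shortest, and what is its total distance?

Option A: 12 + 19 + 17 + 19 + 17 + 14 + 6 = 104
Option B: 20 + 30 + 5 + 19 + 13 + 3 + 9 = 99

Shortest is Option B, total 99 miles.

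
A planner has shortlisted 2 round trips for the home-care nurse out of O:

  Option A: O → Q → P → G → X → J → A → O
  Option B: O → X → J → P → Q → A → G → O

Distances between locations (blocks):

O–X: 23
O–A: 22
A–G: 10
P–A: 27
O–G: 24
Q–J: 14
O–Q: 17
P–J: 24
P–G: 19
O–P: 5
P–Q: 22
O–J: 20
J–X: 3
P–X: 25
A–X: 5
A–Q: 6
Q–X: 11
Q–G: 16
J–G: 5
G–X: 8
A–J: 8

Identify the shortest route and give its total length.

Option A: 17 + 22 + 19 + 8 + 3 + 8 + 22 = 99
Option B: 23 + 3 + 24 + 22 + 6 + 10 + 24 = 112

Shortest is Option A, total 99 blocks.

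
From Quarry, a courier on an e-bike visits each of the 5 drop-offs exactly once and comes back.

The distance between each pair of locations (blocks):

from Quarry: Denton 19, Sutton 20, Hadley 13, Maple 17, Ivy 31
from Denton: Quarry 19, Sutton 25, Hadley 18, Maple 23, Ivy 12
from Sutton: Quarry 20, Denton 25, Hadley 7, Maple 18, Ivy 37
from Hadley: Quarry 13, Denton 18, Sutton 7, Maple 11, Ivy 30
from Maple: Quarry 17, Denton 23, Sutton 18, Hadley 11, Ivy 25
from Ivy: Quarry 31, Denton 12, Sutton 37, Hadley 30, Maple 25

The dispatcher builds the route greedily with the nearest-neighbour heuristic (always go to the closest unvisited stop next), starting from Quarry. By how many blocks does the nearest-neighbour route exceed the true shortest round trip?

Excess over optimum: 10 blocks.

Quarry: Hadley=13, Maple=17, Denton=19, Sutton=20, Ivy=31 ⇒ Hadley
Hadley: Sutton=7, Maple=11, Denton=18, Ivy=30 ⇒ Sutton
Sutton: Maple=18, Denton=25, Ivy=37 ⇒ Maple
Maple: Denton=23, Ivy=25 ⇒ Denton
Denton: Ivy=12 ⇒ Ivy
NN route Quarry → Hadley → Sutton → Maple → Denton → Ivy → Quarry costs 104.
Optimal: Quarry → Denton → Ivy → Maple → Sutton → Hadley → Quarry costs 94 (by enumerating all 60 distinct tours).
Excess = 104 − 94 = 10.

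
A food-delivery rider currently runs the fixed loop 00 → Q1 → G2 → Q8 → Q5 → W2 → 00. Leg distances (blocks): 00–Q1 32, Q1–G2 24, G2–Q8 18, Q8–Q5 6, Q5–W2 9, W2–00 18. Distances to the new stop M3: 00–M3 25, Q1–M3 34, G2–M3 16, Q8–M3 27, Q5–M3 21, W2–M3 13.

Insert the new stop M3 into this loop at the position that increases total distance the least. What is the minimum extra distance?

+20 blocks — insert M3 between W2 and 00.

Insertion cost between consecutive stops i–j is d(i,M3) + d(M3,j) − d(i,j):
  between 00 and Q1: 25 + 34 − 32 = 27
  between Q1 and G2: 34 + 16 − 24 = 26
  between G2 and Q8: 16 + 27 − 18 = 25
  between Q8 and Q5: 27 + 21 − 6 = 42
  between Q5 and W2: 21 + 13 − 9 = 25
  between W2 and 00: 13 + 25 − 18 = 20
Cheapest insertion is between W2 and 00, adding 20.
New total = 107 + 20 = 127.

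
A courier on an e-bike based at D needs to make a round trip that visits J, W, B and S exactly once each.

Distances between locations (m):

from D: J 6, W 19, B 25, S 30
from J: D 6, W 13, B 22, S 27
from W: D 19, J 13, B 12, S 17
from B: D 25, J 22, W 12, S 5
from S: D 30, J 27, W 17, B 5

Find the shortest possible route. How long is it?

66 m — the shortest possible round trip.

With 4 stops there are 4!/2 = 12 distinct round trips (a route and its reverse cost the same).
D-J-W-B-S-D: 6+13+12+5+30 = 66
D-J-W-S-B-D: 6+13+17+5+25 = 66
D-J-B-W-S-D: 6+22+12+17+30 = 87
D-J-B-S-W-D: 6+22+5+17+19 = 69
D-J-S-W-B-D: 6+27+17+12+25 = 87
D-J-S-B-W-D: 6+27+5+12+19 = 69
D-W-J-B-S-D: 19+13+22+5+30 = 89
D-W-J-S-B-D: 19+13+27+5+25 = 89
D-W-B-J-S-D: 19+12+22+27+30 = 110
D-W-S-J-B-D: 19+17+27+22+25 = 110
D-B-J-W-S-D: 25+22+13+17+30 = 107
D-B-W-J-S-D: 25+12+13+27+30 = 107
The minimum is 66.
One optimal route: D → J → W → B → S → D (or its reverse).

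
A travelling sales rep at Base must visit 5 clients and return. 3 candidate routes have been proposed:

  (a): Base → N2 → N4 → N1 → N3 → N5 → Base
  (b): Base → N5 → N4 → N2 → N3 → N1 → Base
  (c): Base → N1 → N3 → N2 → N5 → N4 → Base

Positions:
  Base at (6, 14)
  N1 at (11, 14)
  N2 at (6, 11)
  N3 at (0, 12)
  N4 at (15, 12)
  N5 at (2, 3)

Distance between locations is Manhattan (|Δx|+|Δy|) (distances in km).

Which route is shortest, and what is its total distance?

Shortest is (a), total 58 km.

(a): 3 + 10 + 6 + 13 + 11 + 15 = 58
(b): 15 + 22 + 10 + 7 + 13 + 5 = 72
(c): 5 + 13 + 7 + 12 + 22 + 11 = 70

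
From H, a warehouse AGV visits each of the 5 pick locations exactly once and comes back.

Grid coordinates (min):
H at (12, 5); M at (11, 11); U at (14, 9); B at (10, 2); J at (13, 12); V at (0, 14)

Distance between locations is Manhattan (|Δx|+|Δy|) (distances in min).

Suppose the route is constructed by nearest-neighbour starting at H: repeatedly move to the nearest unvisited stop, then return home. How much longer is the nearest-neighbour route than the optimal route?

8 min longer than the optimal tour.

H: B=5, U=6, M=7, J=8, V=21 ⇒ B
B: M=10, U=11, J=13, V=22 ⇒ M
M: J=3, U=5, V=14 ⇒ J
J: U=4, V=15 ⇒ U
U: V=19 ⇒ V
NN route H → B → M → J → U → V → H costs 62.
Optimal: H → U → J → M → V → B → H costs 54 (by enumerating all 60 distinct tours).
Excess = 62 − 54 = 8.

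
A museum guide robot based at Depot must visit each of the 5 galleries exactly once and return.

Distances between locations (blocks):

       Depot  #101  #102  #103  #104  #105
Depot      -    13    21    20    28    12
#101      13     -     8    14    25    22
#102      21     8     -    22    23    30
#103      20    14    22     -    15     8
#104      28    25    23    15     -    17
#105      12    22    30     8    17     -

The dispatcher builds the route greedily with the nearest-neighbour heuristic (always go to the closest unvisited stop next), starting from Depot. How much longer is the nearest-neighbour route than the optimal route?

The nearest-neighbour route is 14 blocks longer than optimal.

Depot: #105=12, #101=13, #103=20, #102=21, #104=28 ⇒ #105
#105: #103=8, #104=17, #101=22, #102=30 ⇒ #103
#103: #101=14, #104=15, #102=22 ⇒ #101
#101: #102=8, #104=25 ⇒ #102
#102: #104=23 ⇒ #104
NN route Depot → #105 → #103 → #101 → #102 → #104 → Depot costs 93.
Optimal: Depot → #101 → #102 → #104 → #103 → #105 → Depot costs 79 (by enumerating all 60 distinct tours).
Excess = 93 − 79 = 14.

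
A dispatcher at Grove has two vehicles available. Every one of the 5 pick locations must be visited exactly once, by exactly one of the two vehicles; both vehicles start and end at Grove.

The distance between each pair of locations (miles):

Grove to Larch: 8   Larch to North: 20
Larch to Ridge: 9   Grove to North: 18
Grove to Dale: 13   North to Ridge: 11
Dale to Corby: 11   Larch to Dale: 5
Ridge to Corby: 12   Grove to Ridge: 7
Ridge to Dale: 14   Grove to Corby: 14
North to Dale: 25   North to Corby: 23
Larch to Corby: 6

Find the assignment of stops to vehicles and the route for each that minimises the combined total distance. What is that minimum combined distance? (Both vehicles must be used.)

Check every non-empty split of the stops between the two vehicles; for each half take its own optimal tour:
  {Larch} + {North, Ridge, Dale, Corby}: 16 + 65 = 81
  {North} + {Larch, Ridge, Dale, Corby}: 36 + 43 = 79
  {Larch, North} + {Ridge, Dale, Corby}: 46 + 43 = 89
  {Ridge} + {Larch, North, Dale, Corby}: 14 + 65 = 79
  {Larch, Ridge} + {North, Dale, Corby}: 24 + 65 = 89
  {North, Ridge} + {Larch, Dale, Corby}: 36 + 38 = 74
  … (15 splits in total)
Best: vehicle 1 Grove → North → Ridge → Grove = 36; vehicle 2 Grove → Larch → Dale → Corby → Grove = 38; combined 74.

Minimum combined distance: 74 miles.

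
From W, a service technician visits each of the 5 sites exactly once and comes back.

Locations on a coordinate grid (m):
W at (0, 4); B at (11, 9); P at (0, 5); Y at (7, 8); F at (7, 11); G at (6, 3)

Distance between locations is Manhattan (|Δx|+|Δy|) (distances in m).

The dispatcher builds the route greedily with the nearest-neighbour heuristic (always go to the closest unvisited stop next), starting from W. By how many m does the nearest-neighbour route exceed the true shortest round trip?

From W: P=1, G=7, Y=11, F=14, B=16 → choose P (1).
From P: G=8, Y=10, F=13, B=15 → choose G (8).
From G: Y=6, F=9, B=11 → choose Y (6).
From Y: F=3, B=5 → choose F (3).
From F: B=6 → choose B (6).
NN route W → P → G → Y → F → B → W costs 40.
Optimal: W → P → B → F → Y → G → W costs 38 (by enumerating all 60 distinct tours).
Excess = 40 − 38 = 2.

The nearest-neighbour route is 2 m longer than optimal.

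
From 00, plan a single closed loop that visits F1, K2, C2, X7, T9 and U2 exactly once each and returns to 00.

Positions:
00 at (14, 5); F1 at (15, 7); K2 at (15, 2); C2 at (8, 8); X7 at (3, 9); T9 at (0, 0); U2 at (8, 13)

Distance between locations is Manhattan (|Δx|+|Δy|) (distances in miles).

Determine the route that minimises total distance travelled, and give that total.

With 6 stops there are 6!/2 = 360 distinct round trips (a route and its reverse cost the same).
00→F1→K2→C2→X7→T9→U2→00: 3+5+13+6+12+21+14 = 74
00→F1→K2→C2→X7→U2→T9→00: 3+5+13+6+9+21+19 = 76
00→F1→K2→C2→T9→X7→U2→00: 3+5+13+16+12+9+14 = 72
00→F1→K2→C2→T9→U2→X7→00: 3+5+13+16+21+9+15 = 82
00→F1→K2→C2→U2→X7→T9→00: 3+5+13+5+9+12+19 = 66
00→F1→K2→C2→U2→T9→X7→00: 3+5+13+5+21+12+15 = 74
00→F1→K2→X7→C2→T9→U2→00: 3+5+19+6+16+21+14 = 84
00→F1→K2→X7→C2→U2→T9→00: 3+5+19+6+5+21+19 = 78
… (352 more)
00→F1→C2→U2→X7→T9→K2→00: 3+8+5+9+12+17+4 = 58  ← best
The minimum is 58.
One optimal route: 00 → F1 → C2 → U2 → X7 → T9 → K2 → 00 (or its reverse).

Minimum total distance: 58 miles.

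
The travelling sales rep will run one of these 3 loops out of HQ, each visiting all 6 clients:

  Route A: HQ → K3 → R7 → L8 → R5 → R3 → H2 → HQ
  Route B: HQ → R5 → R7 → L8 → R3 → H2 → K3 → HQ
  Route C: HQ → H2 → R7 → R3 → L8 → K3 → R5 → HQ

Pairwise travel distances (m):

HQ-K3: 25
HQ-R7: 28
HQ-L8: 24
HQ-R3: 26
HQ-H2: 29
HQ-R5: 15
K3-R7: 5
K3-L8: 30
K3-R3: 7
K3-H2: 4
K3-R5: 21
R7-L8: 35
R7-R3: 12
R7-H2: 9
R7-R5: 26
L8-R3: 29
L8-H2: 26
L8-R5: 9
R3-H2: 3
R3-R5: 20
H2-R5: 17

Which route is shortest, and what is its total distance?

Shortest is Route A, total 126 m.

Route A: 25 + 5 + 35 + 9 + 20 + 3 + 29 = 126
Route B: 15 + 26 + 35 + 29 + 3 + 4 + 25 = 137
Route C: 29 + 9 + 12 + 29 + 30 + 21 + 15 = 145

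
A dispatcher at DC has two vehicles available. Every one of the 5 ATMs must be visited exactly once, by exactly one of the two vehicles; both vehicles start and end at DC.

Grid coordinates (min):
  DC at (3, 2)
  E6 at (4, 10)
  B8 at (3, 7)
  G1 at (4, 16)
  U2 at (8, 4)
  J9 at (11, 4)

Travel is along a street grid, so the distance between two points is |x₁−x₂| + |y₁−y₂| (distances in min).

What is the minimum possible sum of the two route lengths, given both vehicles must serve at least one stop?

50 min — the smallest possible combined total.

Check every non-empty split of the stops between the two vehicles; for each half take its own optimal tour:
  {E6} + {B8, G1, U2, J9}: 18 + 44 = 62
  {B8} + {E6, G1, U2, J9}: 10 + 44 = 54
  {E6, B8} + {G1, U2, J9}: 18 + 44 = 62
  {G1} + {E6, B8, U2, J9}: 30 + 32 = 62
  {E6, G1} + {B8, U2, J9}: 30 + 26 = 56
  {B8, G1} + {E6, U2, J9}: 30 + 32 = 62
  … (15 splits in total)
  {E6, B8, G1} + {U2, J9}: 30 + 20 = 50  ← best
Best: vehicle 1 DC → E6 → G1 → B8 → DC = 30; vehicle 2 DC → U2 → J9 → DC = 20; combined 50.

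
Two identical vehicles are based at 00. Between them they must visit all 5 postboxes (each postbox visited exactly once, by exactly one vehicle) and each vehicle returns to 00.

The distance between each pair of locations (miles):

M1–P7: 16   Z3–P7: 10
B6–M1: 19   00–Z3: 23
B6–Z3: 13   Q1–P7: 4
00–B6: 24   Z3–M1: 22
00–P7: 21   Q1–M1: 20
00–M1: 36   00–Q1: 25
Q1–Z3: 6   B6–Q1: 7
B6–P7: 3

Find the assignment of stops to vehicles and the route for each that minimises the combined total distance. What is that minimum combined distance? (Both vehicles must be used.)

Check every non-empty split of the stops between the two vehicles; for each half take its own optimal tour:
  {B6} + {Q1, Z3, M1, P7}: 48 + 85 = 133
  {Q1} + {B6, Z3, M1, P7}: 50 + 88 = 138
  {B6, Q1} + {Z3, M1, P7}: 56 + 82 = 138
  {Z3} + {B6, Q1, M1, P7}: 46 + 87 = 133
  {B6, Z3} + {Q1, M1, P7}: 60 + 81 = 141
  {Q1, Z3} + {B6, M1, P7}: 54 + 79 = 133
  … (15 splits in total)
  {M1} + {B6, Q1, Z3, P7}: 72 + 60 = 132  ← best
Best: vehicle 1 00 → M1 → 00 = 72; vehicle 2 00 → B6 → P7 → Q1 → Z3 → 00 = 60; combined 132.

Minimum combined distance: 132 miles.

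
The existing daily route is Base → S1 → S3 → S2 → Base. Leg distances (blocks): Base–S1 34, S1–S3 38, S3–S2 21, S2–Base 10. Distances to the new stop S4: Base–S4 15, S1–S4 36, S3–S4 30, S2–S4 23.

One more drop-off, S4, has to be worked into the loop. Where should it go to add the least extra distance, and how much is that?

Insertion cost between consecutive stops i–j is d(i,S4) + d(S4,j) − d(i,j):
  between Base and S1: 15 + 36 − 34 = 17
  between S1 and S3: 36 + 30 − 38 = 28
  between S3 and S2: 30 + 23 − 21 = 32
  between S2 and Base: 23 + 15 − 10 = 28
Cheapest insertion is between Base and S1, adding 17.
New total = 103 + 17 = 120.

Adding 17 blocks by placing S4 on the Base–S1 leg.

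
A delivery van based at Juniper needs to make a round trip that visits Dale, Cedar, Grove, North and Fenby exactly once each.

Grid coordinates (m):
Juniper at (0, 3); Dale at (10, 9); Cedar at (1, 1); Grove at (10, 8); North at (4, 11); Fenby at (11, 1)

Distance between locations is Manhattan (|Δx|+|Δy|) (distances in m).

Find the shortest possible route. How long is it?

42 m — the shortest possible round trip.

Juniper - Dale - Cedar - Grove - North - Fenby - Juniper: 16+17+16+9+17+13 = 88
Juniper - Dale - Cedar - Grove - Fenby - North - Juniper: 16+17+16+8+17+12 = 86
Juniper - Dale - Cedar - North - Grove - Fenby - Juniper: 16+17+13+9+8+13 = 76
Juniper - Dale - Cedar - North - Fenby - Grove - Juniper: 16+17+13+17+8+15 = 86
Juniper - Dale - Cedar - Fenby - Grove - North - Juniper: 16+17+10+8+9+12 = 72
Juniper - Dale - Cedar - Fenby - North - Grove - Juniper: 16+17+10+17+9+15 = 84
Juniper - Dale - Grove - Cedar - North - Fenby - Juniper: 16+1+16+13+17+13 = 76
Juniper - Dale - Grove - Cedar - Fenby - North - Juniper: 16+1+16+10+17+12 = 72
Juniper - Dale - Grove - North - Cedar - Fenby - Juniper: 16+1+9+13+10+13 = 62
Juniper - Dale - Grove - North - Fenby - Cedar - Juniper: 16+1+9+17+10+3 = 56
Juniper - Dale - Grove - Fenby - Cedar - North - Juniper: 16+1+8+10+13+12 = 60
Juniper - Dale - Grove - Fenby - North - Cedar - Juniper: 16+1+8+17+13+3 = 58
Juniper - Dale - North - Cedar - Grove - Fenby - Juniper: 16+8+13+16+8+13 = 74
Juniper - Dale - North - Cedar - Fenby - Grove - Juniper: 16+8+13+10+8+15 = 70
… (46 more)
Juniper - Cedar - Fenby - Grove - Dale - North - Juniper: 3+10+8+1+8+12 = 42  ← best
The minimum is 42.
One optimal route: Juniper → Cedar → Fenby → Grove → Dale → North → Juniper (or its reverse).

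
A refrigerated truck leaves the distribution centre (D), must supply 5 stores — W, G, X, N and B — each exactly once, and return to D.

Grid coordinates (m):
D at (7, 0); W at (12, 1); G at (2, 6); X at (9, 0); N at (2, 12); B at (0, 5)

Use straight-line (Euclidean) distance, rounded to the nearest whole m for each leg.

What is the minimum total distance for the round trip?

With 5 stops there are 5!/2 = 60 distinct round trips (a route and its reverse cost the same).
D - W - G - X - N - B - D: 5+11+9+14+7+9 = 55
D - W - G - X - B - N - D: 5+11+9+10+7+13 = 55
D - W - G - N - X - B - D: 5+11+6+14+10+9 = 55
D - W - G - N - B - X - D: 5+11+6+7+10+2 = 41
D - W - G - B - X - N - D: 5+11+2+10+14+13 = 55
D - W - G - B - N - X - D: 5+11+2+7+14+2 = 41
D - W - X - G - N - B - D: 5+3+9+6+7+9 = 39
D - W - X - G - B - N - D: 5+3+9+2+7+13 = 39
D - W - X - N - G - B - D: 5+3+14+6+2+9 = 39
D - W - X - N - B - G - D: 5+3+14+7+2+8 = 39
D - W - X - B - G - N - D: 5+3+10+2+6+13 = 39
D - W - X - B - N - G - D: 5+3+10+7+6+8 = 39
D - W - N - G - X - B - D: 5+15+6+9+10+9 = 54
D - W - N - G - B - X - D: 5+15+6+2+10+2 = 40
… (46 more)
D - G - B - N - W - X - D: 8+2+7+15+3+2 = 37  ← best
The minimum is 37.
One optimal route: D → G → B → N → W → X → D (or its reverse).

Shortest round trip = 37 m.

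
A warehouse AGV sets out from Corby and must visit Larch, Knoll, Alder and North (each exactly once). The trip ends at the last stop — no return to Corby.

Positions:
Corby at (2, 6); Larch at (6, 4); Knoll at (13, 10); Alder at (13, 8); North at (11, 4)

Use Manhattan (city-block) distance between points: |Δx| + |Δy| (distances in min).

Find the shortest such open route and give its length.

19 min — the minimum one-way total.

There are 4! = 24 possible orderings.
Corby - Larch - Knoll - Alder - North: 6+13+2+6 = 27
Corby - Larch - Knoll - North - Alder: 6+13+8+6 = 33
Corby - Larch - Alder - Knoll - North: 6+11+2+8 = 27
Corby - Larch - Alder - North - Knoll: 6+11+6+8 = 31
Corby - Larch - North - Knoll - Alder: 6+5+8+2 = 21
Corby - Larch - North - Alder - Knoll: 6+5+6+2 = 19
Corby - Knoll - Larch - Alder - North: 15+13+11+6 = 45
Corby - Knoll - Larch - North - Alder: 15+13+5+6 = 39
Corby - Knoll - Alder - Larch - North: 15+2+11+5 = 33
Corby - Knoll - Alder - North - Larch: 15+2+6+5 = 28
Corby - Knoll - North - Larch - Alder: 15+8+5+11 = 39
Corby - Knoll - North - Alder - Larch: 15+8+6+11 = 40
Corby - Alder - Larch - Knoll - North: 13+11+13+8 = 45
Corby - Alder - Larch - North - Knoll: 13+11+5+8 = 37
… (10 more)
The minimum is 19.
One shortest path: Corby → Larch → North → Alder → Knoll.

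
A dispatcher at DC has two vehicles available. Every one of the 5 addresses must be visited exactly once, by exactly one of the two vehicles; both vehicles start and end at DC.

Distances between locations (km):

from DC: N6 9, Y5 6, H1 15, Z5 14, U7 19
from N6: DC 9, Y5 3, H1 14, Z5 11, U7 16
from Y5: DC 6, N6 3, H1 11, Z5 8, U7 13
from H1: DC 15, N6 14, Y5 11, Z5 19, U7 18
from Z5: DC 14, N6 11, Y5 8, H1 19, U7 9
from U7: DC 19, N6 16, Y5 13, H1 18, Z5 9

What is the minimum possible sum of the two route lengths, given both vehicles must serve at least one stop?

74 km — the smallest possible combined total.

Check every non-empty split of the stops between the two vehicles; for each half take its own optimal tour:
  {N6} + {Y5, H1, Z5, U7}: 18 + 56 = 74
  {Y5} + {N6, H1, Z5, U7}: 12 + 62 = 74
  {N6, Y5} + {H1, Z5, U7}: 18 + 56 = 74
  {H1} + {N6, Y5, Z5, U7}: 30 + 48 = 78
  {N6, H1} + {Y5, Z5, U7}: 38 + 42 = 80
  {Y5, H1} + {N6, Z5, U7}: 32 + 48 = 80
  … (15 splits in total)
Best: vehicle 1 DC → N6 → DC = 18; vehicle 2 DC → Y5 → Z5 → U7 → H1 → DC = 56; combined 74.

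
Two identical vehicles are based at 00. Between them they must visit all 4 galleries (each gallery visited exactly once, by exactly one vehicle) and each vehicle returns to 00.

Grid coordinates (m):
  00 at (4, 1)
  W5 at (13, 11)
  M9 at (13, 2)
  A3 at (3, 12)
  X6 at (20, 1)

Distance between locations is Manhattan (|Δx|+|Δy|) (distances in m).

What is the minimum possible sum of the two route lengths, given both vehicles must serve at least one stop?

Minimum combined distance: 74 m.

Check every non-empty split of the stops between the two vehicles; for each half take its own optimal tour:
  {W5} + {M9, A3, X6}: 38 + 56 = 94
  {M9} + {W5, A3, X6}: 20 + 56 = 76
  {W5, M9} + {A3, X6}: 38 + 56 = 94
  {A3} + {W5, M9, X6}: 24 + 52 = 76
  {W5, A3} + {M9, X6}: 42 + 34 = 76
  {M9, A3} + {W5, X6}: 42 + 52 = 94
  … (7 splits in total)
  {W5, M9, A3} + {X6}: 42 + 32 = 74  ← best
Best: vehicle 1 00 → M9 → W5 → A3 → 00 = 42; vehicle 2 00 → X6 → 00 = 32; combined 74.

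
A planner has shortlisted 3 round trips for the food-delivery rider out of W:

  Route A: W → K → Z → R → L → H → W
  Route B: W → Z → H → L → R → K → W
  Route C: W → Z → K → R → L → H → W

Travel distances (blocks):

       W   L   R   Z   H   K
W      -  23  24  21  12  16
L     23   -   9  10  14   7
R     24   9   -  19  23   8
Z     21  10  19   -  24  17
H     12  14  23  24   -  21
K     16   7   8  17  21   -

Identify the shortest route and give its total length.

Route A: 16 + 17 + 19 + 9 + 14 + 12 = 87
Route B: 21 + 24 + 14 + 9 + 8 + 16 = 92
Route C: 21 + 17 + 8 + 9 + 14 + 12 = 81

Shortest is Route C, total 81 blocks.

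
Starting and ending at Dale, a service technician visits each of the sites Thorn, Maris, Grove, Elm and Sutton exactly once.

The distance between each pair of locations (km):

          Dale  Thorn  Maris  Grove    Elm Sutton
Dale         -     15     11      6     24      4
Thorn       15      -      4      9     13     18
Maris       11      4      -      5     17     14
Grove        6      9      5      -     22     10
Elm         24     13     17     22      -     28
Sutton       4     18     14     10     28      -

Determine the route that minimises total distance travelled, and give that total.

Dale → Thorn → Maris → Grove → Elm → Sutton → Dale: 15+4+5+22+28+4 = 78
Dale → Thorn → Maris → Grove → Sutton → Elm → Dale: 15+4+5+10+28+24 = 86
Dale → Thorn → Maris → Elm → Grove → Sutton → Dale: 15+4+17+22+10+4 = 72
Dale → Thorn → Maris → Elm → Sutton → Grove → Dale: 15+4+17+28+10+6 = 80
Dale → Thorn → Maris → Sutton → Grove → Elm → Dale: 15+4+14+10+22+24 = 89
Dale → Thorn → Maris → Sutton → Elm → Grove → Dale: 15+4+14+28+22+6 = 89
Dale → Thorn → Grove → Maris → Elm → Sutton → Dale: 15+9+5+17+28+4 = 78
Dale → Thorn → Grove → Maris → Sutton → Elm → Dale: 15+9+5+14+28+24 = 95
Dale → Thorn → Grove → Elm → Maris → Sutton → Dale: 15+9+22+17+14+4 = 81
Dale → Thorn → Grove → Elm → Sutton → Maris → Dale: 15+9+22+28+14+11 = 99
Dale → Thorn → Grove → Sutton → Maris → Elm → Dale: 15+9+10+14+17+24 = 89
Dale → Thorn → Grove → Sutton → Elm → Maris → Dale: 15+9+10+28+17+11 = 90
Dale → Thorn → Elm → Maris → Grove → Sutton → Dale: 15+13+17+5+10+4 = 64
Dale → Thorn → Elm → Maris → Sutton → Grove → Dale: 15+13+17+14+10+6 = 75
… (46 more)
Dale → Grove → Maris → Thorn → Elm → Sutton → Dale: 6+5+4+13+28+4 = 60  ← best
The minimum is 60.
One optimal route: Dale → Grove → Maris → Thorn → Elm → Sutton → Dale (or its reverse).

Shortest round trip = 60 km.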